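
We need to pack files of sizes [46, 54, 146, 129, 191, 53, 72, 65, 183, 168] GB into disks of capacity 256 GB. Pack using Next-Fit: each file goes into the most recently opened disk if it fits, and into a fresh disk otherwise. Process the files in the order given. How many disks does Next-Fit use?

46 GB → disk 1 (remaining 210 GB)
54 GB → disk 1 (remaining 156 GB)
146 GB → disk 1 (remaining 10 GB)
129 GB → disk 2 (remaining 127 GB)
191 GB → disk 3 (remaining 65 GB)
53 GB → disk 3 (remaining 12 GB)
72 GB → disk 4 (remaining 184 GB)
65 GB → disk 4 (remaining 119 GB)
183 GB → disk 5 (remaining 73 GB)
168 GB → disk 6 (remaining 88 GB)
Final disks: [46,54,146] [129] [191,53] [72,65] [183] [168].

6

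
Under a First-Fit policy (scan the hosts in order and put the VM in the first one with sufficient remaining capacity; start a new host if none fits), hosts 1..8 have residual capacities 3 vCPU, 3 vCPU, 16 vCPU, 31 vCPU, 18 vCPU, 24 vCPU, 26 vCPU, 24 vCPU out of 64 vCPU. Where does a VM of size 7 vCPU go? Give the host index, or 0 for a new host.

3

Hosts with room: host 3 (16 vCPU), host 4 (31 vCPU), host 5 (18 vCPU), host 6 (24 vCPU), host 7 (26 vCPU), host 8 (24 vCPU).
The first with room is host 3.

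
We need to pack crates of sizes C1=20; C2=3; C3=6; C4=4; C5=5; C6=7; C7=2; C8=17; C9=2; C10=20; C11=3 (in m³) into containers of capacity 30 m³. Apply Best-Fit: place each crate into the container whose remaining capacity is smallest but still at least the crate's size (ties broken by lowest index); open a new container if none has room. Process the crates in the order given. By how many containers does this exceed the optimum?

1

Best-Fit: [20,3,6] [4,5,7,2,2,3] [17] [20] → 4 containers.
Total size 89 m³; any packing needs at least ⌈89/30⌉ = 3 containers.
An optimal packing achieves that bound: [20,7,3] [20,6,4] [17,5,3,2,2] → 3 containers.
Excess: 4 − 3 = 1.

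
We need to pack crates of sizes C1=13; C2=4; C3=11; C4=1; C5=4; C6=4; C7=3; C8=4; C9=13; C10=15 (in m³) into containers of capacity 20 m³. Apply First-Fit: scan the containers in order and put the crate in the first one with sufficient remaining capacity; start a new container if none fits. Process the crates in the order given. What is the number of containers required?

C1 (13 m³) → container 1 (remaining 7 m³)
C2 (4 m³) → container 1 (remaining 3 m³)
C3 (11 m³) → container 2 (remaining 9 m³)
C4 (1 m³) → container 1 (remaining 2 m³)
C5 (4 m³) → container 2 (remaining 5 m³)
C6 (4 m³) → container 2 (remaining 1 m³)
C7 (3 m³) → container 3 (remaining 17 m³)
C8 (4 m³) → container 3 (remaining 13 m³)
C9 (13 m³) → container 3 (remaining 0 m³)
C10 (15 m³) → container 4 (remaining 5 m³)
Final containers: [13,4,1] [11,4,4] [3,4,13] [15].

4 containers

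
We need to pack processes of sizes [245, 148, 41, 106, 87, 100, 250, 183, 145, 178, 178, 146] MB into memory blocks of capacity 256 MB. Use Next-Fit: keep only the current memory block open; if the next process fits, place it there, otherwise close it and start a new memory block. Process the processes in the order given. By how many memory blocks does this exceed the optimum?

Next-Fit: [245] [148,41] [106,87] [100] [250] [183] [145] [178] [178] [146] → 10 memory blocks.
Total size 1807 MB; any packing needs at least ⌈1807/256⌉ = 8 memory blocks.
An optimal packing achieves that bound: [250] [245] [183,41] [178] [178] [148,106] [146,100] [145,87] → 8 memory blocks.
Excess: 10 − 8 = 2.

2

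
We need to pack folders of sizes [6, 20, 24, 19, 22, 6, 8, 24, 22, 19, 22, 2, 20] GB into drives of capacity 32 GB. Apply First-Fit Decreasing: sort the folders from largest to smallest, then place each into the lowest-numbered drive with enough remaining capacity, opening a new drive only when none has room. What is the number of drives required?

9

Sorted descending: 24, 24, 22, 22, 22, 20, 20, 19, 19, 8, 6, 6, 2.
24 GB → drive 1 (remaining 8 GB)
24 GB → drive 2 (remaining 8 GB)
22 GB → drive 3 (remaining 10 GB)
22 GB → drive 4 (remaining 10 GB)
22 GB → drive 5 (remaining 10 GB)
20 GB → drive 6 (remaining 12 GB)
20 GB → drive 7 (remaining 12 GB)
19 GB → drive 8 (remaining 13 GB)
19 GB → drive 9 (remaining 13 GB)
8 GB → drive 1 (remaining 0 GB)
6 GB → drive 2 (remaining 2 GB)
6 GB → drive 3 (remaining 4 GB)
2 GB → drive 2 (remaining 0 GB)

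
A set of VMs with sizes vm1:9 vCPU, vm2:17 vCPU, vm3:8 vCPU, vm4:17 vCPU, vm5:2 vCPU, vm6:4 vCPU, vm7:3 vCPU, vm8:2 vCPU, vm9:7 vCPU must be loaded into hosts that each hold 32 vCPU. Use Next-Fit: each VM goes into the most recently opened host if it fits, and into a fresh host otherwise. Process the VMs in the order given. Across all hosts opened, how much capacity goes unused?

27

Put vm1 (9 vCPU) in host 1; 23 vCPU remain.
Put vm2 (17 vCPU) in host 1; 6 vCPU remain.
Put vm3 (8 vCPU) in host 2; 24 vCPU remain.
Put vm4 (17 vCPU) in host 2; 7 vCPU remain.
Put vm5 (2 vCPU) in host 2; 5 vCPU remain.
Put vm6 (4 vCPU) in host 2; 1 vCPU remain.
Put vm7 (3 vCPU) in host 3; 29 vCPU remain.
Put vm8 (2 vCPU) in host 3; 27 vCPU remain.
Put vm9 (7 vCPU) in host 3; 20 vCPU remain.
3 hosts × 32 vCPU = 96 vCPU; used 69 vCPU; unused 27 vCPU.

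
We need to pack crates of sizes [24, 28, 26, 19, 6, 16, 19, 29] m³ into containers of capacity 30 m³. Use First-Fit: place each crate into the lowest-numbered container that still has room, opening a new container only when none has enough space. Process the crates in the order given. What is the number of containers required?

24 m³ → container 1 (remaining 6 m³)
28 m³ → container 2 (remaining 2 m³)
26 m³ → container 3 (remaining 4 m³)
19 m³ → container 4 (remaining 11 m³)
6 m³ → container 1 (remaining 0 m³)
16 m³ → container 5 (remaining 14 m³)
19 m³ → container 6 (remaining 11 m³)
29 m³ → container 7 (remaining 1 m³)
Final containers: [24,6] [28] [26] [19] [16] [19] [29].

7 containers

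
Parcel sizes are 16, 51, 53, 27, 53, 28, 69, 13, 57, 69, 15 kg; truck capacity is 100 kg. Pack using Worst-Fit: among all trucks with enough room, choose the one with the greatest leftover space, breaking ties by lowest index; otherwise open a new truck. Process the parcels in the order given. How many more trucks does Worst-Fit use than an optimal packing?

0

Worst-Fit: [16,51,13] [53,27] [53,28] [69] [57,15] [69] → 6 trucks.
6 parcels exceed 50 kg (half the capacity), and no two of those can share a truck, so at least 6 trucks are needed.
So 6 is already optimal.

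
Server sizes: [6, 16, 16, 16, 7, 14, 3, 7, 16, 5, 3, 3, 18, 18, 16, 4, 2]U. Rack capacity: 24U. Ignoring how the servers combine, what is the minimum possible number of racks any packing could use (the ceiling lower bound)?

8

Total size = 6 + 16 + 16 + 16 + 7 + 14 + 3 + 7 + 16 + 5 + 3 + 3 + 18 + 18 + 16 + 4 + 2 = 170U.
⌈170 / 24⌉ = 8.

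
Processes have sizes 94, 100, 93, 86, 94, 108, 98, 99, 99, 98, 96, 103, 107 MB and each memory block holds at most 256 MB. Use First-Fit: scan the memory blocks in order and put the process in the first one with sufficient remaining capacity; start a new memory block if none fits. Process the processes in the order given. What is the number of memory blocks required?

7

94 MB → memory block 1 (remaining 162 MB)
100 MB → memory block 1 (remaining 62 MB)
93 MB → memory block 2 (remaining 163 MB)
86 MB → memory block 2 (remaining 77 MB)
94 MB → memory block 3 (remaining 162 MB)
108 MB → memory block 3 (remaining 54 MB)
98 MB → memory block 4 (remaining 158 MB)
99 MB → memory block 4 (remaining 59 MB)
99 MB → memory block 5 (remaining 157 MB)
98 MB → memory block 5 (remaining 59 MB)
96 MB → memory block 6 (remaining 160 MB)
103 MB → memory block 6 (remaining 57 MB)
107 MB → memory block 7 (remaining 149 MB)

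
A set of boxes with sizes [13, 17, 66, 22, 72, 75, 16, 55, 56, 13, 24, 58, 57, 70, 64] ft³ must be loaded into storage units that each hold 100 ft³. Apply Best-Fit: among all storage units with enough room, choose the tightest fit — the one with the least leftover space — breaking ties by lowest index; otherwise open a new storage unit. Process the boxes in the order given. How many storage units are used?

storage unit 1: place 13 ft³, 87 ft³ left
storage unit 1: place 17 ft³, 70 ft³ left
storage unit 1: place 66 ft³, 4 ft³ left
storage unit 2: place 22 ft³, 78 ft³ left
storage unit 2: place 72 ft³, 6 ft³ left
storage unit 3: place 75 ft³, 25 ft³ left
storage unit 3: place 16 ft³, 9 ft³ left
storage unit 4: place 55 ft³, 45 ft³ left
storage unit 5: place 56 ft³, 44 ft³ left
storage unit 5: place 13 ft³, 31 ft³ left
storage unit 5: place 24 ft³, 7 ft³ left
storage unit 6: place 58 ft³, 42 ft³ left
storage unit 7: place 57 ft³, 43 ft³ left
storage unit 8: place 70 ft³, 30 ft³ left
storage unit 9: place 64 ft³, 36 ft³ left
Final storage units: [13,17,66] [22,72] [75,16] [55] [56,13,24] [58] [57] [70] [64].

9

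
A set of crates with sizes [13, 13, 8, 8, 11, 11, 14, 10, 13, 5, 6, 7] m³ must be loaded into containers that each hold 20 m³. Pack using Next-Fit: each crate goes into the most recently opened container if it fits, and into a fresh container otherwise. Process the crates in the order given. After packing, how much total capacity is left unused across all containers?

61

Put 13 m³ in container 1; 7 m³ remain.
Put 13 m³ in container 2; 7 m³ remain.
Put 8 m³ in container 3; 12 m³ remain.
Put 8 m³ in container 3; 4 m³ remain.
Put 11 m³ in container 4; 9 m³ remain.
Put 11 m³ in container 5; 9 m³ remain.
Put 14 m³ in container 6; 6 m³ remain.
Put 10 m³ in container 7; 10 m³ remain.
Put 13 m³ in container 8; 7 m³ remain.
Put 5 m³ in container 8; 2 m³ remain.
Put 6 m³ in container 9; 14 m³ remain.
Put 7 m³ in container 9; 7 m³ remain.
9 containers × 20 m³ = 180 m³; used 119 m³; unused 61 m³.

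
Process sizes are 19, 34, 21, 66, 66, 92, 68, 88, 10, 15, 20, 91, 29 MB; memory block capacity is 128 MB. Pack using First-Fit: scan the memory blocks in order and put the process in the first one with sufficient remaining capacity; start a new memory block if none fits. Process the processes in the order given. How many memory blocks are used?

19 MB → memory block 1 (remaining 109 MB)
34 MB → memory block 1 (remaining 75 MB)
21 MB → memory block 1 (remaining 54 MB)
66 MB → memory block 2 (remaining 62 MB)
66 MB → memory block 3 (remaining 62 MB)
92 MB → memory block 4 (remaining 36 MB)
68 MB → memory block 5 (remaining 60 MB)
88 MB → memory block 6 (remaining 40 MB)
10 MB → memory block 1 (remaining 44 MB)
15 MB → memory block 1 (remaining 29 MB)
20 MB → memory block 1 (remaining 9 MB)
91 MB → memory block 7 (remaining 37 MB)
29 MB → memory block 2 (remaining 33 MB)
Final memory blocks: [19,34,21,10,15,20] [66,29] [66] [92] [68] [88] [91].

7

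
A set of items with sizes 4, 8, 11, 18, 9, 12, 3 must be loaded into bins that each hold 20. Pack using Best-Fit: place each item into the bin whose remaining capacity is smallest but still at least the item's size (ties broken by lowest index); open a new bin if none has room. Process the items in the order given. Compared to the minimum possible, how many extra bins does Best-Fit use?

Best-Fit: [4,8,3] [11,9] [18] [12] → 4 bins.
Total size 65; any packing needs at least ⌈65/20⌉ = 4 bins.
So 4 is already optimal.

0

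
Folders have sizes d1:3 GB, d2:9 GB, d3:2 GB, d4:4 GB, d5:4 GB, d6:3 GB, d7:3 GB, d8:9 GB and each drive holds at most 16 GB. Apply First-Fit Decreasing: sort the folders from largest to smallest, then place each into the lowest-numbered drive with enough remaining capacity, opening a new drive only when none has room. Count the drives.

Sorted descending: 9, 9, 4, 4, 3, 3, 3, 2.
9 GB → drive 1 (remaining 7 GB)
9 GB → drive 2 (remaining 7 GB)
4 GB → drive 1 (remaining 3 GB)
4 GB → drive 2 (remaining 3 GB)
3 GB → drive 1 (remaining 0 GB)
3 GB → drive 2 (remaining 0 GB)
3 GB → drive 3 (remaining 13 GB)
2 GB → drive 3 (remaining 11 GB)
Final drives: [9,4,3] [9,4,3] [3,2].

3 drives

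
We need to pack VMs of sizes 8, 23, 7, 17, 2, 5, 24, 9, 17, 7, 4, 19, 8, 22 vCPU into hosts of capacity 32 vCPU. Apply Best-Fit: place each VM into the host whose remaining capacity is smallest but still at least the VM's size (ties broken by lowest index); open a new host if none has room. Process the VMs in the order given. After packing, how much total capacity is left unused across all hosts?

host 1: place 8 vCPU, 24 vCPU left
host 1: place 23 vCPU, 1 vCPU left
host 2: place 7 vCPU, 25 vCPU left
host 2: place 17 vCPU, 8 vCPU left
host 2: place 2 vCPU, 6 vCPU left
host 2: place 5 vCPU, 1 vCPU left
host 3: place 24 vCPU, 8 vCPU left
host 4: place 9 vCPU, 23 vCPU left
host 4: place 17 vCPU, 6 vCPU left
host 3: place 7 vCPU, 1 vCPU left
host 4: place 4 vCPU, 2 vCPU left
host 5: place 19 vCPU, 13 vCPU left
host 5: place 8 vCPU, 5 vCPU left
host 6: place 22 vCPU, 10 vCPU left
6 hosts × 32 vCPU = 192 vCPU; used 172 vCPU; unused 20 vCPU.

20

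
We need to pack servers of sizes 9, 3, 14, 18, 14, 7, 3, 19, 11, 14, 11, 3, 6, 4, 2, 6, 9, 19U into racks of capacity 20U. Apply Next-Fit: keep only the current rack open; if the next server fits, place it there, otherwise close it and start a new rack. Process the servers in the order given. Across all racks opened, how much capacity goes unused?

9U → rack 1 (remaining 11U)
3U → rack 1 (remaining 8U)
14U → rack 2 (remaining 6U)
18U → rack 3 (remaining 2U)
14U → rack 4 (remaining 6U)
7U → rack 5 (remaining 13U)
3U → rack 5 (remaining 10U)
19U → rack 6 (remaining 1U)
11U → rack 7 (remaining 9U)
14U → rack 8 (remaining 6U)
11U → rack 9 (remaining 9U)
3U → rack 9 (remaining 6U)
6U → rack 9 (remaining 0U)
4U → rack 10 (remaining 16U)
2U → rack 10 (remaining 14U)
6U → rack 10 (remaining 8U)
9U → rack 11 (remaining 11U)
19U → rack 12 (remaining 1U)
12 racks × 20U = 240U; used 172U; unused 68U.

68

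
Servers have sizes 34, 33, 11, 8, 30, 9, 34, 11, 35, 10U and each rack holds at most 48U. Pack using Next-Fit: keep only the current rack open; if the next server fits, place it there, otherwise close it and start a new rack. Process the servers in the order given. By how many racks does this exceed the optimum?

0

Next-Fit: [34] [33,11] [8,30,9] [34,11] [35,10] → 5 racks.
Total size 215U; any packing needs at least ⌈215/48⌉ = 5 racks.
So 5 is already optimal.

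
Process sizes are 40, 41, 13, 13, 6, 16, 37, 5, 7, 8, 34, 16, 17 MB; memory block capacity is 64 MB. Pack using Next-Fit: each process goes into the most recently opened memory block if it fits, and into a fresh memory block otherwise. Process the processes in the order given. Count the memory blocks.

Put 40 MB in memory block 1; 24 MB remain.
Put 41 MB in memory block 2; 23 MB remain.
Put 13 MB in memory block 2; 10 MB remain.
Put 13 MB in memory block 3; 51 MB remain.
Put 6 MB in memory block 3; 45 MB remain.
Put 16 MB in memory block 3; 29 MB remain.
Put 37 MB in memory block 4; 27 MB remain.
Put 5 MB in memory block 4; 22 MB remain.
Put 7 MB in memory block 4; 15 MB remain.
Put 8 MB in memory block 4; 7 MB remain.
Put 34 MB in memory block 5; 30 MB remain.
Put 16 MB in memory block 5; 14 MB remain.
Put 17 MB in memory block 6; 47 MB remain.
Final memory blocks: [40] [41,13] [13,6,16] [37,5,7,8] [34,16] [17].

6 memory blocks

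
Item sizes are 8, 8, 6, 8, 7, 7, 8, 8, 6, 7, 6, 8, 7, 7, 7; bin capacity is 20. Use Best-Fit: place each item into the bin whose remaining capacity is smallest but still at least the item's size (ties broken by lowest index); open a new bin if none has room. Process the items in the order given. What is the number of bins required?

bin 1: place 8, 12 left
bin 1: place 8, 4 left
bin 2: place 6, 14 left
bin 2: place 8, 6 left
bin 3: place 7, 13 left
bin 3: place 7, 6 left
bin 4: place 8, 12 left
bin 4: place 8, 4 left
bin 2: place 6, 0 left
bin 5: place 7, 13 left
bin 3: place 6, 0 left
bin 5: place 8, 5 left
bin 6: place 7, 13 left
bin 6: place 7, 6 left
bin 7: place 7, 13 left

7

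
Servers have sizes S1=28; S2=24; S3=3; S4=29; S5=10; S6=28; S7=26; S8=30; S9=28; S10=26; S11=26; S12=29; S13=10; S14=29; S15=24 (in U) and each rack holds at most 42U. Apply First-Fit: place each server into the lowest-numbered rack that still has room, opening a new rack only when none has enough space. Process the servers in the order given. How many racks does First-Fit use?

12 racks

Put S1 (28U) in rack 1; 14U remain.
Put S2 (24U) in rack 2; 18U remain.
Put S3 (3U) in rack 1; 11U remain.
Put S4 (29U) in rack 3; 13U remain.
Put S5 (10U) in rack 1; 1U remain.
Put S6 (28U) in rack 4; 14U remain.
Put S7 (26U) in rack 5; 16U remain.
Put S8 (30U) in rack 6; 12U remain.
Put S9 (28U) in rack 7; 14U remain.
Put S10 (26U) in rack 8; 16U remain.
Put S11 (26U) in rack 9; 16U remain.
Put S12 (29U) in rack 10; 13U remain.
Put S13 (10U) in rack 2; 8U remain.
Put S14 (29U) in rack 11; 13U remain.
Put S15 (24U) in rack 12; 18U remain.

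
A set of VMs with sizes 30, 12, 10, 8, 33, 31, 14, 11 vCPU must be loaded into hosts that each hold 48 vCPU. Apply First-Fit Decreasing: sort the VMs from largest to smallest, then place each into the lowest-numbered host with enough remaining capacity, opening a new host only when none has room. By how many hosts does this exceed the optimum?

0

First-Fit Decreasing: [33,14] [31,12] [30,11] [10,8] → 4 hosts.
Total size 149 vCPU; any packing needs at least ⌈149/48⌉ = 4 hosts.
So 4 is already optimal.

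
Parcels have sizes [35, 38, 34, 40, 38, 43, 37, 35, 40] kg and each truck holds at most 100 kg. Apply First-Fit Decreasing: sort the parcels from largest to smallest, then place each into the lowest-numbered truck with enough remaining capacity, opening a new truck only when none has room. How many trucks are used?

5 trucks

Sorted descending: 43, 40, 40, 38, 38, 37, 35, 35, 34.
truck 1: place 43 kg, 57 kg left
truck 1: place 40 kg, 17 kg left
truck 2: place 40 kg, 60 kg left
truck 2: place 38 kg, 22 kg left
truck 3: place 38 kg, 62 kg left
truck 3: place 37 kg, 25 kg left
truck 4: place 35 kg, 65 kg left
truck 4: place 35 kg, 30 kg left
truck 5: place 34 kg, 66 kg left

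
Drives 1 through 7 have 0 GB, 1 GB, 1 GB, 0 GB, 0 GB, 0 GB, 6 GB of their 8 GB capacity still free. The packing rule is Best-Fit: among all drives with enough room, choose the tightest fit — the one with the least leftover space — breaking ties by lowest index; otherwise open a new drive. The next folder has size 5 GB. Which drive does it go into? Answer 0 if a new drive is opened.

7

Drives with room: drive 7 (6 GB).
Tightest fit is drive 7 with 6 GB free.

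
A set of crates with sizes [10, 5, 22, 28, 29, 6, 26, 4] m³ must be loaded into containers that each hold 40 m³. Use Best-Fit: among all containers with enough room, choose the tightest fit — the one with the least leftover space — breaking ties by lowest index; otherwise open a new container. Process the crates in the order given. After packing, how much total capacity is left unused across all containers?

30

10 m³ → container 1 (remaining 30 m³)
5 m³ → container 1 (remaining 25 m³)
22 m³ → container 1 (remaining 3 m³)
28 m³ → container 2 (remaining 12 m³)
29 m³ → container 3 (remaining 11 m³)
6 m³ → container 3 (remaining 5 m³)
26 m³ → container 4 (remaining 14 m³)
4 m³ → container 3 (remaining 1 m³)
4 containers × 40 m³ = 160 m³; used 130 m³; unused 30 m³.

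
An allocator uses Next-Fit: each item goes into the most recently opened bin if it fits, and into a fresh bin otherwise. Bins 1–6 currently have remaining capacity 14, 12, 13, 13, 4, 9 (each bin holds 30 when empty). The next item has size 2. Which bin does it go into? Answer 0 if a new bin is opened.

Next-Fit only looks at bin 6, which has 9 free.
2 fits there.

6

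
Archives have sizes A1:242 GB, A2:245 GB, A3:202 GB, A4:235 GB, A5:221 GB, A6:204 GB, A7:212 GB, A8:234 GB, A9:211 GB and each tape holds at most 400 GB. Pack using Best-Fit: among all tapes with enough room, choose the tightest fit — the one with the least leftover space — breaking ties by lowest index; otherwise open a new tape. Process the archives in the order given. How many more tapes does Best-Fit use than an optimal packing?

0

Best-Fit: [242] [245] [202] [235] [221] [204] [212] [234] [211] → 9 tapes.
9 archives exceed 200 GB (half the capacity), and no two of those can share a tape, so at least 9 tapes are needed.
So 9 is already optimal.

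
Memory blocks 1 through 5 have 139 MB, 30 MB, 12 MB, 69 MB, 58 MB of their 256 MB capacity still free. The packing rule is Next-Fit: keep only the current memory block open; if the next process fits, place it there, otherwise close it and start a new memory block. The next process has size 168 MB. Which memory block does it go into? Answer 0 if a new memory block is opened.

Next-Fit only looks at memory block 5, which has 58 MB free.
168 MB does not fit, so a new memory block is opened.

0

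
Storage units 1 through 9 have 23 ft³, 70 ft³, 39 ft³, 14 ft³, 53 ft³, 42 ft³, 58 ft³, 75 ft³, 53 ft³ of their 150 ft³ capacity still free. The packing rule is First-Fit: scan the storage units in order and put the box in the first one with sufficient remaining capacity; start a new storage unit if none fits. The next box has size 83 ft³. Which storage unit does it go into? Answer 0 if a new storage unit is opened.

No storage unit has ≥ 83 ft³ free, so a new storage unit is opened.

0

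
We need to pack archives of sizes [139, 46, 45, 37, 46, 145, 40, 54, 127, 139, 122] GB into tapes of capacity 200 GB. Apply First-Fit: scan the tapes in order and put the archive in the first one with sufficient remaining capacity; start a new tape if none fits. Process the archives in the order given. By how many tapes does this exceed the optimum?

1

First-Fit: [139,46] [45,37,46,40] [145,54] [127] [139] [122] → 6 tapes.
Total size 940 GB; any packing needs at least ⌈940/200⌉ = 5 tapes.
An optimal packing achieves that bound: [145,54] [139,46] [139,46] [127,45] [122,40,37] → 5 tapes.
Excess: 6 − 5 = 1.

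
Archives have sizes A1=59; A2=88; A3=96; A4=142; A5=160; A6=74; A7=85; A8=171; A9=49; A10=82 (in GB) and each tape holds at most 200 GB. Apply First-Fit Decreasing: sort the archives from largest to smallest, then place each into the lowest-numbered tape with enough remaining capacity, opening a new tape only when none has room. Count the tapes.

6

Sorted descending: 171, 160, 142, 96, 88, 85, 82, 74, 59, 49.
tape 1: place 171 GB, 29 GB left
tape 2: place 160 GB, 40 GB left
tape 3: place 142 GB, 58 GB left
tape 4: place 96 GB, 104 GB left
tape 4: place 88 GB, 16 GB left
tape 5: place 85 GB, 115 GB left
tape 5: place 82 GB, 33 GB left
tape 6: place 74 GB, 126 GB left
tape 6: place 59 GB, 67 GB left
tape 3: place 49 GB, 9 GB left
Final tapes: [171] [160] [142,49] [96,88] [85,82] [74,59].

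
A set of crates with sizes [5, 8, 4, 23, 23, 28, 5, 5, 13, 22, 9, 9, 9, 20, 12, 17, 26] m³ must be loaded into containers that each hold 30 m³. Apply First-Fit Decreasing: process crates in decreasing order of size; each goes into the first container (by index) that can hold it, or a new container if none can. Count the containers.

9

Sorted descending: 28, 26, 23, 23, 22, 20, 17, 13, 12, 9, 9, 9, 8, 5, 5, 5, 4.
Put 28 m³ in container 1; 2 m³ remain.
Put 26 m³ in container 2; 4 m³ remain.
Put 23 m³ in container 3; 7 m³ remain.
Put 23 m³ in container 4; 7 m³ remain.
Put 22 m³ in container 5; 8 m³ remain.
Put 20 m³ in container 6; 10 m³ remain.
Put 17 m³ in container 7; 13 m³ remain.
Put 13 m³ in container 7; 0 m³ remain.
Put 12 m³ in container 8; 18 m³ remain.
Put 9 m³ in container 6; 1 m³ remain.
Put 9 m³ in container 8; 9 m³ remain.
Put 9 m³ in container 8; 0 m³ remain.
Put 8 m³ in container 5; 0 m³ remain.
Put 5 m³ in container 3; 2 m³ remain.
Put 5 m³ in container 4; 2 m³ remain.
Put 5 m³ in container 9; 25 m³ remain.
Put 4 m³ in container 2; 0 m³ remain.
Final containers: [28] [26,4] [23,5] [23,5] [22,8] [20,9] [17,13] [12,9,9] [5].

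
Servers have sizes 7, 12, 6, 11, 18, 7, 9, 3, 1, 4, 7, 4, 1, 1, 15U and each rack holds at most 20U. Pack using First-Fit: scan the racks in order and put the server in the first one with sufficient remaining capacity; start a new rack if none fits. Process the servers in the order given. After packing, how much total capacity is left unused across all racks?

7U → rack 1 (remaining 13U)
12U → rack 1 (remaining 1U)
6U → rack 2 (remaining 14U)
11U → rack 2 (remaining 3U)
18U → rack 3 (remaining 2U)
7U → rack 4 (remaining 13U)
9U → rack 4 (remaining 4U)
3U → rack 2 (remaining 0U)
1U → rack 1 (remaining 0U)
4U → rack 4 (remaining 0U)
7U → rack 5 (remaining 13U)
4U → rack 5 (remaining 9U)
1U → rack 3 (remaining 1U)
1U → rack 3 (remaining 0U)
15U → rack 6 (remaining 5U)
6 racks × 20U = 120U; used 106U; unused 14U.

14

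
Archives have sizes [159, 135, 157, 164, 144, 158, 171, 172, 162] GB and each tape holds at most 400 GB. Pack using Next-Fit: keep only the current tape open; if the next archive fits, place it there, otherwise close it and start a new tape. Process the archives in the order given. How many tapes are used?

5

159 GB → tape 1 (remaining 241 GB)
135 GB → tape 1 (remaining 106 GB)
157 GB → tape 2 (remaining 243 GB)
164 GB → tape 2 (remaining 79 GB)
144 GB → tape 3 (remaining 256 GB)
158 GB → tape 3 (remaining 98 GB)
171 GB → tape 4 (remaining 229 GB)
172 GB → tape 4 (remaining 57 GB)
162 GB → tape 5 (remaining 238 GB)
Final tapes: [159,135] [157,164] [144,158] [171,172] [162].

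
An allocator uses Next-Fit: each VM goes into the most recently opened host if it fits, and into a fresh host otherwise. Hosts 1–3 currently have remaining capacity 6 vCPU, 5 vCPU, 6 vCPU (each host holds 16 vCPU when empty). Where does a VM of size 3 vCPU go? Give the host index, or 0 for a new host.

3

Next-Fit only looks at host 3, which has 6 vCPU free.
3 vCPU fits there.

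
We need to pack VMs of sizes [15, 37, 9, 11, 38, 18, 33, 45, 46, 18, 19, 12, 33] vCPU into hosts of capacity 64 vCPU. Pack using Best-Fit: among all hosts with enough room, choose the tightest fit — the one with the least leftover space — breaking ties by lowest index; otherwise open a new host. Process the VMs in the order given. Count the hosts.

15 vCPU → host 1 (remaining 49 vCPU)
37 vCPU → host 1 (remaining 12 vCPU)
9 vCPU → host 1 (remaining 3 vCPU)
11 vCPU → host 2 (remaining 53 vCPU)
38 vCPU → host 2 (remaining 15 vCPU)
18 vCPU → host 3 (remaining 46 vCPU)
33 vCPU → host 3 (remaining 13 vCPU)
45 vCPU → host 4 (remaining 19 vCPU)
46 vCPU → host 5 (remaining 18 vCPU)
18 vCPU → host 5 (remaining 0 vCPU)
19 vCPU → host 4 (remaining 0 vCPU)
12 vCPU → host 3 (remaining 1 vCPU)
33 vCPU → host 6 (remaining 31 vCPU)

6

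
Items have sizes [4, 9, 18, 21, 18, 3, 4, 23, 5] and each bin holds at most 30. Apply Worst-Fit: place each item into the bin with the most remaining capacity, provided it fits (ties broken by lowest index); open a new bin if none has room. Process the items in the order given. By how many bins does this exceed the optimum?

1

Worst-Fit: [4,9,3,4] [18,5] [21] [18] [23] → 5 bins.
Total size 105; any packing needs at least ⌈105/30⌉ = 4 bins.
An optimal packing achieves that bound: [23,5] [21,9] [18,4,4,3] [18] → 4 bins.
Excess: 5 − 4 = 1.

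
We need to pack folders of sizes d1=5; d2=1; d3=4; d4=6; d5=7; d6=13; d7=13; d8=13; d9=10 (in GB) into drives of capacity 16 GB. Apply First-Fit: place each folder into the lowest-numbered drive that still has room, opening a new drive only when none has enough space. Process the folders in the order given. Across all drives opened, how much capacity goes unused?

24

drive 1: place d1 (5 GB), 11 GB left
drive 1: place d2 (1 GB), 10 GB left
drive 1: place d3 (4 GB), 6 GB left
drive 1: place d4 (6 GB), 0 GB left
drive 2: place d5 (7 GB), 9 GB left
drive 3: place d6 (13 GB), 3 GB left
drive 4: place d7 (13 GB), 3 GB left
drive 5: place d8 (13 GB), 3 GB left
drive 6: place d9 (10 GB), 6 GB left
6 drives × 16 GB = 96 GB; used 72 GB; unused 24 GB.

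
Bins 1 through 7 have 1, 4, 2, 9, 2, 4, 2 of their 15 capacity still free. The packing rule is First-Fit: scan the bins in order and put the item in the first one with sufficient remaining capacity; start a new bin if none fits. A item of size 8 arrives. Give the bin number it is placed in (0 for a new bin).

4

Bins with room: bin 4 (9).
The first with room is bin 4.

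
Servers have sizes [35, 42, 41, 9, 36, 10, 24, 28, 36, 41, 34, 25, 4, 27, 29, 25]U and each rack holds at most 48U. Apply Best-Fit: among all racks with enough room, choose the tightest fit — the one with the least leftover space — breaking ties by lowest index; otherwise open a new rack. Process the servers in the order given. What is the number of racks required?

Put 35U in rack 1; 13U remain.
Put 42U in rack 2; 6U remain.
Put 41U in rack 3; 7U remain.
Put 9U in rack 1; 4U remain.
Put 36U in rack 4; 12U remain.
Put 10U in rack 4; 2U remain.
Put 24U in rack 5; 24U remain.
Put 28U in rack 6; 20U remain.
Put 36U in rack 7; 12U remain.
Put 41U in rack 8; 7U remain.
Put 34U in rack 9; 14U remain.
Put 25U in rack 10; 23U remain.
Put 4U in rack 1; 0U remain.
Put 27U in rack 11; 21U remain.
Put 29U in rack 12; 19U remain.
Put 25U in rack 13; 23U remain.

13 racks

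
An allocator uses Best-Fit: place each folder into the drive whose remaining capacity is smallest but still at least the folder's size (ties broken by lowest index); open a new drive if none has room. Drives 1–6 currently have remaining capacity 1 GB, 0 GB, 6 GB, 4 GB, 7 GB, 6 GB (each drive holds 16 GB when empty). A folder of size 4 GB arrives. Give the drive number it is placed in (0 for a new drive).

Drives with room: drive 3 (6 GB), drive 4 (4 GB), drive 5 (7 GB), drive 6 (6 GB).
Tightest fit is drive 4 with 4 GB free.

4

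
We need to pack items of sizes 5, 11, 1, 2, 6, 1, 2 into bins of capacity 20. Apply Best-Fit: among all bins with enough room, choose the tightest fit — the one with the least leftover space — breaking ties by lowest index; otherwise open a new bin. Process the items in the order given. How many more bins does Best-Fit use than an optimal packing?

Best-Fit: [5,11,1,2,1] [6,2] → 2 bins.
Total size 28; any packing needs at least ⌈28/20⌉ = 2 bins.
So 2 is already optimal.

0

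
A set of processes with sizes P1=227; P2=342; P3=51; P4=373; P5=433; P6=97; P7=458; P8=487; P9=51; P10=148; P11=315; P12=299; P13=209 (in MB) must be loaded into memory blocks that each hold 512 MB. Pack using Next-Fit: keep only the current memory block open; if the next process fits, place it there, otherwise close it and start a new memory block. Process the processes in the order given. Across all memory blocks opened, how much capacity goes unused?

memory block 1: place P1 (227 MB), 285 MB left
memory block 2: place P2 (342 MB), 170 MB left
memory block 2: place P3 (51 MB), 119 MB left
memory block 3: place P4 (373 MB), 139 MB left
memory block 4: place P5 (433 MB), 79 MB left
memory block 5: place P6 (97 MB), 415 MB left
memory block 6: place P7 (458 MB), 54 MB left
memory block 7: place P8 (487 MB), 25 MB left
memory block 8: place P9 (51 MB), 461 MB left
memory block 8: place P10 (148 MB), 313 MB left
memory block 9: place P11 (315 MB), 197 MB left
memory block 10: place P12 (299 MB), 213 MB left
memory block 10: place P13 (209 MB), 4 MB left
10 memory blocks × 512 MB = 5120 MB; used 3490 MB; unused 1630 MB.

1630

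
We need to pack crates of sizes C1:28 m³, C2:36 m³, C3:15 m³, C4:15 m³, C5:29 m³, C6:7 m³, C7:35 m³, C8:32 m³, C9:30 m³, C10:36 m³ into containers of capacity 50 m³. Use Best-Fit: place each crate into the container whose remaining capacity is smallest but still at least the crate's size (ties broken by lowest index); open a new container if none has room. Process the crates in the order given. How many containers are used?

7 containers

container 1: place C1 (28 m³), 22 m³ left
container 2: place C2 (36 m³), 14 m³ left
container 1: place C3 (15 m³), 7 m³ left
container 3: place C4 (15 m³), 35 m³ left
container 3: place C5 (29 m³), 6 m³ left
container 1: place C6 (7 m³), 0 m³ left
container 4: place C7 (35 m³), 15 m³ left
container 5: place C8 (32 m³), 18 m³ left
container 6: place C9 (30 m³), 20 m³ left
container 7: place C10 (36 m³), 14 m³ left
Final containers: [28,15,7] [36] [15,29] [35] [32] [30] [36].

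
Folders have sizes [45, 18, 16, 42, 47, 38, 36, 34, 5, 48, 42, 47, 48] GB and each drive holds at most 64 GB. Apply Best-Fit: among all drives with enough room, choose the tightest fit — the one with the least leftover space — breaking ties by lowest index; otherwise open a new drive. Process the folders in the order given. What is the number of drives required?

10

drive 1: place 45 GB, 19 GB left
drive 1: place 18 GB, 1 GB left
drive 2: place 16 GB, 48 GB left
drive 2: place 42 GB, 6 GB left
drive 3: place 47 GB, 17 GB left
drive 4: place 38 GB, 26 GB left
drive 5: place 36 GB, 28 GB left
drive 6: place 34 GB, 30 GB left
drive 2: place 5 GB, 1 GB left
drive 7: place 48 GB, 16 GB left
drive 8: place 42 GB, 22 GB left
drive 9: place 47 GB, 17 GB left
drive 10: place 48 GB, 16 GB left
Final drives: [45,18] [16,42,5] [47] [38] [36] [34] [48] [42] [47] [48].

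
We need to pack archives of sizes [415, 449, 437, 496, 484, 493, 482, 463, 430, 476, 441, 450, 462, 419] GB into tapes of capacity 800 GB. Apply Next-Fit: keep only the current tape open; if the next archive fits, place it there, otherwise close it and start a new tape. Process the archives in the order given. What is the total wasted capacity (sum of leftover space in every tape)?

4803

tape 1: place 415 GB, 385 GB left
tape 2: place 449 GB, 351 GB left
tape 3: place 437 GB, 363 GB left
tape 4: place 496 GB, 304 GB left
tape 5: place 484 GB, 316 GB left
tape 6: place 493 GB, 307 GB left
tape 7: place 482 GB, 318 GB left
tape 8: place 463 GB, 337 GB left
tape 9: place 430 GB, 370 GB left
tape 10: place 476 GB, 324 GB left
tape 11: place 441 GB, 359 GB left
tape 12: place 450 GB, 350 GB left
tape 13: place 462 GB, 338 GB left
tape 14: place 419 GB, 381 GB left
14 tapes × 800 GB = 11200 GB; used 6397 GB; unused 4803 GB.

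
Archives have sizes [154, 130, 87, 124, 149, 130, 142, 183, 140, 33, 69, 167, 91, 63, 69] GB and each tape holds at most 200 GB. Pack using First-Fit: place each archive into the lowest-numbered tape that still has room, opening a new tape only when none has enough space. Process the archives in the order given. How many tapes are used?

10

154 GB → tape 1 (remaining 46 GB)
130 GB → tape 2 (remaining 70 GB)
87 GB → tape 3 (remaining 113 GB)
124 GB → tape 4 (remaining 76 GB)
149 GB → tape 5 (remaining 51 GB)
130 GB → tape 6 (remaining 70 GB)
142 GB → tape 7 (remaining 58 GB)
183 GB → tape 8 (remaining 17 GB)
140 GB → tape 9 (remaining 60 GB)
33 GB → tape 1 (remaining 13 GB)
69 GB → tape 2 (remaining 1 GB)
167 GB → tape 10 (remaining 33 GB)
91 GB → tape 3 (remaining 22 GB)
63 GB → tape 4 (remaining 13 GB)
69 GB → tape 6 (remaining 1 GB)
Final tapes: [154,33] [130,69] [87,91] [124,63] [149] [130,69] [142] [183] [140] [167].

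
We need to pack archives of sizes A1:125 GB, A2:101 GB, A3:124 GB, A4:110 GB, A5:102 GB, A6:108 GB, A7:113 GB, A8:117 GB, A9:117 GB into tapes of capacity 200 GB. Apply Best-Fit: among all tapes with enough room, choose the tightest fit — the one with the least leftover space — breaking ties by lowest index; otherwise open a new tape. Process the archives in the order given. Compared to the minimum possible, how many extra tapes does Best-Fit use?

0

Best-Fit: [125] [101] [124] [110] [102] [108] [113] [117] [117] → 9 tapes.
9 archives exceed 100 GB (half the capacity), and no two of those can share a tape, so at least 9 tapes are needed.
So 9 is already optimal.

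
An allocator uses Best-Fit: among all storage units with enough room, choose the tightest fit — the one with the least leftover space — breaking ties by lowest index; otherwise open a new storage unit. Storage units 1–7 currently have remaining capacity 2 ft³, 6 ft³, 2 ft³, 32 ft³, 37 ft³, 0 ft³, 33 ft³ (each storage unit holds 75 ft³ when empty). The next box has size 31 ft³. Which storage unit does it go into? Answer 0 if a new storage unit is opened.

Storage units with room: storage unit 4 (32 ft³), storage unit 5 (37 ft³), storage unit 7 (33 ft³).
Tightest fit is storage unit 4 with 32 ft³ free.

4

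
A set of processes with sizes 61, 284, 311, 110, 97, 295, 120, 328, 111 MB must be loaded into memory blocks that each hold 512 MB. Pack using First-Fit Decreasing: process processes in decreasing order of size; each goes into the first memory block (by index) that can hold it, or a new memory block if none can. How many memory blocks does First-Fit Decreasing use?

4

Sorted descending: 328, 311, 295, 284, 120, 111, 110, 97, 61.
Put 328 MB in memory block 1; 184 MB remain.
Put 311 MB in memory block 2; 201 MB remain.
Put 295 MB in memory block 3; 217 MB remain.
Put 284 MB in memory block 4; 228 MB remain.
Put 120 MB in memory block 1; 64 MB remain.
Put 111 MB in memory block 2; 90 MB remain.
Put 110 MB in memory block 3; 107 MB remain.
Put 97 MB in memory block 3; 10 MB remain.
Put 61 MB in memory block 1; 3 MB remain.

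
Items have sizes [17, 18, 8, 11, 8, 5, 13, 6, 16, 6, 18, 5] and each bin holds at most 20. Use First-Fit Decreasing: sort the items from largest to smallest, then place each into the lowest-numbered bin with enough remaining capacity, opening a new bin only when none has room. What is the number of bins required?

8

Sorted descending: 18, 18, 17, 16, 13, 11, 8, 8, 6, 6, 5, 5.
Put 18 in bin 1; 2 remain.
Put 18 in bin 2; 2 remain.
Put 17 in bin 3; 3 remain.
Put 16 in bin 4; 4 remain.
Put 13 in bin 5; 7 remain.
Put 11 in bin 6; 9 remain.
Put 8 in bin 6; 1 remain.
Put 8 in bin 7; 12 remain.
Put 6 in bin 5; 1 remain.
Put 6 in bin 7; 6 remain.
Put 5 in bin 7; 1 remain.
Put 5 in bin 8; 15 remain.
Final bins: [18] [18] [17] [16] [13,6] [11,8] [8,6,5] [5].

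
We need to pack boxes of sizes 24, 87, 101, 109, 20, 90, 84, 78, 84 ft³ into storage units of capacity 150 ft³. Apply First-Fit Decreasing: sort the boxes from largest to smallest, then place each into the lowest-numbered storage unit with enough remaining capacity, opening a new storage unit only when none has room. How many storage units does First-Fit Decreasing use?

Sorted descending: 109, 101, 90, 87, 84, 84, 78, 24, 20.
storage unit 1: place 109 ft³, 41 ft³ left
storage unit 2: place 101 ft³, 49 ft³ left
storage unit 3: place 90 ft³, 60 ft³ left
storage unit 4: place 87 ft³, 63 ft³ left
storage unit 5: place 84 ft³, 66 ft³ left
storage unit 6: place 84 ft³, 66 ft³ left
storage unit 7: place 78 ft³, 72 ft³ left
storage unit 1: place 24 ft³, 17 ft³ left
storage unit 2: place 20 ft³, 29 ft³ left

7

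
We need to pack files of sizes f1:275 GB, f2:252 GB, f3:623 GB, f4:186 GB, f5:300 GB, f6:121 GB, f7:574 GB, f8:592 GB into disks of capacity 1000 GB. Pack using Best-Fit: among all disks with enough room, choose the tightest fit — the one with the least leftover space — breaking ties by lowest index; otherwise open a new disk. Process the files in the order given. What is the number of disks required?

4 disks

disk 1: place f1 (275 GB), 725 GB left
disk 1: place f2 (252 GB), 473 GB left
disk 2: place f3 (623 GB), 377 GB left
disk 2: place f4 (186 GB), 191 GB left
disk 1: place f5 (300 GB), 173 GB left
disk 1: place f6 (121 GB), 52 GB left
disk 3: place f7 (574 GB), 426 GB left
disk 4: place f8 (592 GB), 408 GB left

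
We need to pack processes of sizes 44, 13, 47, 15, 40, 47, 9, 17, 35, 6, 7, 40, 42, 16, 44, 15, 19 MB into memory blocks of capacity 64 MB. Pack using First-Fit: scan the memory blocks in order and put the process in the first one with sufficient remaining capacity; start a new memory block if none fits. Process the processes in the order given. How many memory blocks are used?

memory block 1: place 44 MB, 20 MB left
memory block 1: place 13 MB, 7 MB left
memory block 2: place 47 MB, 17 MB left
memory block 2: place 15 MB, 2 MB left
memory block 3: place 40 MB, 24 MB left
memory block 4: place 47 MB, 17 MB left
memory block 3: place 9 MB, 15 MB left
memory block 4: place 17 MB, 0 MB left
memory block 5: place 35 MB, 29 MB left
memory block 1: place 6 MB, 1 MB left
memory block 3: place 7 MB, 8 MB left
memory block 6: place 40 MB, 24 MB left
memory block 7: place 42 MB, 22 MB left
memory block 5: place 16 MB, 13 MB left
memory block 8: place 44 MB, 20 MB left
memory block 6: place 15 MB, 9 MB left
memory block 7: place 19 MB, 3 MB left
Final memory blocks: [44,13,6] [47,15] [40,9,7] [47,17] [35,16] [40,15] [42,19] [44].

8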